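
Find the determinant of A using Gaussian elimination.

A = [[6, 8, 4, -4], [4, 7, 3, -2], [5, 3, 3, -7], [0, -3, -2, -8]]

det(A) = -58

Forward elimination:
R2 <- R2 - (2/3)*R1:  [   0  5/3  1/3  2/3 ]
R3 <- R3 - (5/6)*R1:  [     0  -11/3   -1/3  -11/3 ]
R3 <- R3 - (-11/5)*R2:  [     0      0    2/5  -11/5 ]
R4 <- R4 - (-9/5)*R2:  [     0      0   -7/5  -34/5 ]
R4 <- R4 - (-7/2)*R3:  [     0      0      0  -29/2 ]
Upper-triangular form:
[ 6    8    4     -4 ]
[ 0  5/3  1/3    2/3 ]
[ 0    0  2/5  -11/5 ]
[ 0    0    0  -29/2 ]
det(A) = (-1)^0 * (6) * (5/3) * (2/5) * (-29/2) = -58  (0 row swaps -> sign +1)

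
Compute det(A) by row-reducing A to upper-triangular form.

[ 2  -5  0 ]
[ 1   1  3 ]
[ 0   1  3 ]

Forward elimination:
R2 <- R2 - (1/2)*R1:  [   0  7/2    3 ]
R3 <- R3 - (2/7)*R2:  [    0     0  15/7 ]
Upper-triangular form:
[ 2   -5     0 ]
[ 0  7/2     3 ]
[ 0    0  15/7 ]
det(A) = (-1)^0 * (2) * (7/2) * (15/7) = 15  (0 row swaps -> sign +1)

det(A) = 15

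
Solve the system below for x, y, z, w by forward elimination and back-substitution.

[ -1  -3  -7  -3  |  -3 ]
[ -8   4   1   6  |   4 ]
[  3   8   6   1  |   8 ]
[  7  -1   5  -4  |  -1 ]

Forward elimination on [A|b]:
R2 <- R2 - (8)*R1:  [  0  28  57  30  28 ]
R3 <- R3 - (-3)*R1:  [   0   -1  -15   -8   -1 ]
R4 <- R4 - (-7)*R1:  [   0  -22  -44  -25  -22 ]
R3 <- R3 - (-1/28)*R2:  [       0        0  -363/28   -97/14        0 ]
R4 <- R4 - (-11/14)*R2:  [     0      0  11/14  -10/7      0 ]
R4 <- R4 - (-2/33)*R3:  [      0       0       0  -61/33       0 ]
Row echelon form:
[ -1  -3       -7      -3  |  -3 ]
[  0  28       57      30  |  28 ]
[  0   0  -363/28  -97/14  |   0 ]
[  0   0        0  -61/33  |   0 ]
Back-substitution:
w = (0) / (-61/33) = 0
z = (0 - (-97/14)*(0)) / (-363/28) = 0
y = (28 - (57)*(0) - (30)*(0)) / 28 = 1
x = (-3 - (-3)*(1) - (-7)*(0) - (-3)*(0)) / -1 = 0

(0, 1, 0, 0)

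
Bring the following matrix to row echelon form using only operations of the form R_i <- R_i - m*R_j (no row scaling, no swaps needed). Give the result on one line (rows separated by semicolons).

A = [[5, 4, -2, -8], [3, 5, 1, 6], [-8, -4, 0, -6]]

Forward elimination:
R2 <- R2 - (3/5)*R1:  [    0  13/5  11/5  54/5 ]
R3 <- R3 - (-8/5)*R1:  [     0   12/5  -16/5  -94/5 ]
R3 <- R3 - (12/13)*R2:  [       0        0   -68/13  -374/13 ]
Row echelon form:
[ 5     4      -2       -8 ]
[ 0  13/5    11/5     54/5 ]
[ 0     0  -68/13  -374/13 ]

REF = [5 4 -2 -8; 0 13/5 11/5 54/5; 0 0 -68/13 -374/13]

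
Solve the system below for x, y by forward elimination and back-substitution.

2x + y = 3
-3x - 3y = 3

Forward elimination on [A|b]:
R2 <- R2 - (-3/2)*R1:  [    0  -3/2  15/2 ]
Row echelon form:
[ 2     1  |     3 ]
[ 0  -3/2  |  15/2 ]
Back-substitution:
y = (15/2) / (-3/2) = -5
x = (3 - (1)*(-5)) / 2 = 4

(4, -5)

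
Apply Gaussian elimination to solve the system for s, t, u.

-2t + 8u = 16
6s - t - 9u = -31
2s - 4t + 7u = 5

(0, 4, 3)

Forward elimination on [A|b]:
R1 <-> R2   (pivot in column 1 was zero)
[ 6  -1  -9  -31 ]
[ 0  -2   8   16 ]
[ 2  -4   7    5 ]
R3 <- R3 - (1/3)*R1:  [     0  -11/3     10   46/3 ]
R3 <- R3 - (11/6)*R2:  [     0      0  -14/3    -14 ]
Row echelon form:
[ 6  -1     -9  |  -31 ]
[ 0  -2      8  |   16 ]
[ 0   0  -14/3  |  -14 ]
Back-substitution:
u = (-14) / (-14/3) = 3
t = (16 - (8)*(3)) / -2 = 4
s = (-31 - (-1)*(4) - (-9)*(3)) / 6 = 0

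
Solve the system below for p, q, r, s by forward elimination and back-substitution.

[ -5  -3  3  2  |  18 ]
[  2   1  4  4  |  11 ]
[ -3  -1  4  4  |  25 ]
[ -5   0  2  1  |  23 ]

(-4, 3, -1, 5)

Forward elimination on [A|b]:
R2 <- R2 - (-2/5)*R1:  [    0  -1/5  26/5  24/5  91/5 ]
R3 <- R3 - (3/5)*R1:  [    0   4/5  11/5  14/5  71/5 ]
R4 <- R4 - (1)*R1:  [  0   3  -1  -1   5 ]
R3 <- R3 - (-4)*R2:  [  0   0  23  22  87 ]
R4 <- R4 - (-15)*R2:  [   0    0   77   71  278 ]
R4 <- R4 - (77/23)*R3:  [       0        0        0   -61/23  -305/23 ]
Row echelon form:
[ -5    -3     3       2  |       18 ]
[  0  -1/5  26/5    24/5  |     91/5 ]
[  0     0    23      22  |       87 ]
[  0     0     0  -61/23  |  -305/23 ]
Back-substitution:
s = (-305/23) / (-61/23) = 5
r = (87 - (22)*(5)) / 23 = -1
q = (91/5 - (26/5)*(-1) - (24/5)*(5)) / (-1/5) = 3
p = (18 - (-3)*(3) - (3)*(-1) - (2)*(5)) / -5 = -4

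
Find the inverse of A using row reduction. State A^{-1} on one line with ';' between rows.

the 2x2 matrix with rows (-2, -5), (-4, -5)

inverse = [1/2 -1/2; -2/5 1/5]

Gauss-Jordan on [A | I]:
R1 <- (1/-2)*R1:  [    1   5/2  |  -1/2     0 ]
R2 <- R2 - (-4)*R1:  [  0   5  |  -2   1 ]
R2 <- (1/5)*R2:  [    0     1  |  -2/5   1/5 ]
R1 <- R1 - (5/2)*R2:  [    1     0  |   1/2  -1/2 ]
Right block of [I | A^{-1}] is the inverse:
[  1/2  -1/2 ]
[ -2/5   1/5 ]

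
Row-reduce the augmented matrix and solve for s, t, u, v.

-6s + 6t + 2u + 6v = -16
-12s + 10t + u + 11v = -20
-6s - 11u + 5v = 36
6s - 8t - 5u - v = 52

(1, -5, -2, 4)

Forward elimination on [A|b]:
R2 <- R2 - (2)*R1:  [  0  -2  -3  -1  12 ]
R3 <- R3 - (1)*R1:  [   0   -6  -13   -1   52 ]
R4 <- R4 - (-1)*R1:  [  0  -2  -3   5  36 ]
R3 <- R3 - (3)*R2:  [  0   0  -4   2  16 ]
R4 <- R4 - (1)*R2:  [  0   0   0   6  24 ]
Row echelon form:
[ -6   6   2   6  |  -16 ]
[  0  -2  -3  -1  |   12 ]
[  0   0  -4   2  |   16 ]
[  0   0   0   6  |   24 ]
Back-substitution:
v = (24) / 6 = 4
u = (16 - (2)*(4)) / -4 = -2
t = (12 - (-3)*(-2) - (-1)*(4)) / -2 = -5
s = (-16 - (6)*(-5) - (2)*(-2) - (6)*(4)) / -6 = 1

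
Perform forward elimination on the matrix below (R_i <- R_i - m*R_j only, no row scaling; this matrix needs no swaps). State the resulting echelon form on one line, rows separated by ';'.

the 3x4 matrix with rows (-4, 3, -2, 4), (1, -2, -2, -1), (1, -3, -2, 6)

Forward elimination:
R2 <- R2 - (-1/4)*R1:  [    0  -5/4  -5/2     0 ]
R3 <- R3 - (-1/4)*R1:  [    0  -9/4  -5/2     7 ]
R3 <- R3 - (9/5)*R2:  [ 0  0  2  7 ]
Row echelon form:
[ -4     3    -2  4 ]
[  0  -5/4  -5/2  0 ]
[  0     0     2  7 ]

REF = [-4 3 -2 4; 0 -5/4 -5/2 0; 0 0 2 7]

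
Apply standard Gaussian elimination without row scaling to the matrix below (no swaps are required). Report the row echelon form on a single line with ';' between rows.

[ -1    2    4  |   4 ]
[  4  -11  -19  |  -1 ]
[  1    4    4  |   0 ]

REF = [-1 2 4 4; 0 -3 -3 15; 0 0 2 34]

Forward elimination:
R2 <- R2 - (-4)*R1:  [  0  -3  -3  15 ]
R3 <- R3 - (-1)*R1:  [ 0  6  8  4 ]
R3 <- R3 - (-2)*R2:  [  0   0   2  34 ]
Row echelon form:
[ -1   2   4  |   4 ]
[  0  -3  -3  |  15 ]
[  0   0   2  |  34 ]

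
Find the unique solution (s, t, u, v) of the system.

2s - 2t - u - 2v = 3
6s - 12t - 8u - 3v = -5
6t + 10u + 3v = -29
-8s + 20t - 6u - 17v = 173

Forward elimination on [A|b]:
R2 <- R2 - (3)*R1:  [   0   -6   -5    3  -14 ]
R4 <- R4 - (-4)*R1:  [   0   12  -10  -25  185 ]
R3 <- R3 - (-1)*R2:  [   0    0    5    6  -43 ]
R4 <- R4 - (-2)*R2:  [   0    0  -20  -19  157 ]
R4 <- R4 - (-4)*R3:  [   0    0    0    5  -15 ]
Row echelon form:
[ 2  -2  -1  -2  |    3 ]
[ 0  -6  -5   3  |  -14 ]
[ 0   0   5   6  |  -43 ]
[ 0   0   0   5  |  -15 ]
Back-substitution:
v = (-15) / 5 = -3
u = (-43 - (6)*(-3)) / 5 = -5
t = (-14 - (-5)*(-5) - (3)*(-3)) / -6 = 5
s = (3 - (-2)*(5) - (-1)*(-5) - (-2)*(-3)) / 2 = 1

(1, 5, -5, -3)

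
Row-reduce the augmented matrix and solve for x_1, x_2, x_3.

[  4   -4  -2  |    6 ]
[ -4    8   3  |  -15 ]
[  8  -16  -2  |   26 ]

Forward elimination on [A|b]:
R2 <- R2 - (-1)*R1:  [  0   4   1  -9 ]
R3 <- R3 - (2)*R1:  [  0  -8   2  14 ]
R3 <- R3 - (-2)*R2:  [  0   0   4  -4 ]
Row echelon form:
[ 4  -4  -2  |   6 ]
[ 0   4   1  |  -9 ]
[ 0   0   4  |  -4 ]
Back-substitution:
x_3 = (-4) / 4 = -1
x_2 = (-9 - (1)*(-1)) / 4 = -2
x_1 = (6 - (-4)*(-2) - (-2)*(-1)) / 4 = -1

(-1, -2, -1)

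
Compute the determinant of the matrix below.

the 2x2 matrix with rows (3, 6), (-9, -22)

det(A) = -12

Forward elimination:
R2 <- R2 - (-3)*R1:  [  0  -4 ]
Upper-triangular form:
[ 3   6 ]
[ 0  -4 ]
det(A) = (-1)^0 * (3) * (-4) = -12  (0 row swaps -> sign +1)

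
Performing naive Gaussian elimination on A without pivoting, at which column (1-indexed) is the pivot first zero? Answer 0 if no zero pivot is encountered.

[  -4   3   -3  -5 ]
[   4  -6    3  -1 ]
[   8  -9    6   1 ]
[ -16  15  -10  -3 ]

Naive forward elimination:
R2 <- R2 - (-1)*R1:  [  0  -3   0  -6 ]
R3 <- R3 - (-2)*R1:  [  0  -3   0  -9 ]
R4 <- R4 - (4)*R1:  [  0   3   2  17 ]
R3 <- R3 - (1)*R2:  [  0   0   0  -3 ]
R4 <- R4 - (-1)*R2:  [  0   0   2  11 ]
Matrix at this point:
[ -4   3  -3  -5 ]
[  0  -3   0  -6 ]
[  0   0   0  -3 ]
[  0   0   2  11 ]
Pivot entry (3,3) is zero but row 4 has 2 in column 3 -> naive elimination stops; a row interchange (e.g. R3 <-> R4) would be required here.

first zero-pivot column = 3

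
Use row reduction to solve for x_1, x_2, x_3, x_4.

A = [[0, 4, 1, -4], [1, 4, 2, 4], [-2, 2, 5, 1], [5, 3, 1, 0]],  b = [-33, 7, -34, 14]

(5, -2, -5, 5)

Forward elimination on [A|b]:
R1 <-> R2   (pivot in column 1 was zero)
[  1  4  2   4    7 ]
[  0  4  1  -4  -33 ]
[ -2  2  5   1  -34 ]
[  5  3  1   0   14 ]
R3 <- R3 - (-2)*R1:  [   0   10    9    9  -20 ]
R4 <- R4 - (5)*R1:  [   0  -17   -9  -20  -21 ]
R3 <- R3 - (5/2)*R2:  [     0      0   13/2     19  125/2 ]
R4 <- R4 - (-17/4)*R2:  [      0       0   -19/4     -37  -645/4 ]
R4 <- R4 - (-19/26)*R3:  [        0         0         0   -601/26  -3005/26 ]
Row echelon form:
[ 1  4     2        4  |         7 ]
[ 0  4     1       -4  |       -33 ]
[ 0  0  13/2       19  |     125/2 ]
[ 0  0     0  -601/26  |  -3005/26 ]
Back-substitution:
x_4 = (-3005/26) / (-601/26) = 5
x_3 = (125/2 - (19)*(5)) / (13/2) = -5
x_2 = (-33 - (1)*(-5) - (-4)*(5)) / 4 = -2
x_1 = (7 - (4)*(-2) - (2)*(-5) - (4)*(5)) / 1 = 5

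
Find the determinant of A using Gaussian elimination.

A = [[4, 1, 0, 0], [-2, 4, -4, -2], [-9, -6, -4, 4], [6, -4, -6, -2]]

det(A) = 1044

Forward elimination:
R2 <- R2 - (-1/2)*R1:  [   0  9/2   -4   -2 ]
R3 <- R3 - (-9/4)*R1:  [     0  -15/4     -4      4 ]
R4 <- R4 - (3/2)*R1:  [     0  -11/2     -6     -2 ]
R3 <- R3 - (-5/6)*R2:  [     0      0  -22/3    7/3 ]
R4 <- R4 - (-11/9)*R2:  [     0      0  -98/9  -40/9 ]
R4 <- R4 - (49/33)*R3:  [      0       0       0  -87/11 ]
Upper-triangular form:
[ 4    1      0       0 ]
[ 0  9/2     -4      -2 ]
[ 0    0  -22/3     7/3 ]
[ 0    0      0  -87/11 ]
det(A) = (-1)^0 * (4) * (9/2) * (-22/3) * (-87/11) = 1044  (0 row swaps -> sign +1)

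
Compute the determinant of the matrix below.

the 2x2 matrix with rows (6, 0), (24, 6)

det(A) = 36

Forward elimination:
R2 <- R2 - (4)*R1:  [ 0  6 ]
Upper-triangular form:
[ 6  0 ]
[ 0  6 ]
det(A) = (-1)^0 * (6) * (6) = 36  (0 row swaps -> sign +1)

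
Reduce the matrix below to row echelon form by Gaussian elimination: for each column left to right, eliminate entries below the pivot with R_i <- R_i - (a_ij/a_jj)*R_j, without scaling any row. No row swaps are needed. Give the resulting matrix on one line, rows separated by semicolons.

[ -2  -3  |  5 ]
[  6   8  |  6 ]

REF = [-2 -3 5; 0 -1 21]

Forward elimination:
R2 <- R2 - (-3)*R1:  [  0  -1  21 ]
Row echelon form:
[ -2  -3  |   5 ]
[  0  -1  |  21 ]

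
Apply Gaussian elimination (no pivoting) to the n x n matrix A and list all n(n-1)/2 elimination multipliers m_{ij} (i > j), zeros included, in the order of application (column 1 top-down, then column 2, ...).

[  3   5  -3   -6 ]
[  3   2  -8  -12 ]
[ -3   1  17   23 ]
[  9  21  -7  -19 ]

multipliers: 1, -1, 3, -2, -2, -2

Forward elimination:
R2 <- R2 - (1)*R1:  [  0  -3  -5  -6 ]
R3 <- R3 - (-1)*R1:  [  0   6  14  17 ]
R4 <- R4 - (3)*R1:  [  0   6   2  -1 ]
R3 <- R3 - (-2)*R2:  [ 0  0  4  5 ]
R4 <- R4 - (-2)*R2:  [   0    0   -8  -13 ]
R4 <- R4 - (-2)*R3:  [  0   0   0  -3 ]
Multipliers (in order of application): m_{21} = 1, m_{31} = -1, m_{41} = 3, m_{32} = -2, m_{42} = -2, m_{43} = -2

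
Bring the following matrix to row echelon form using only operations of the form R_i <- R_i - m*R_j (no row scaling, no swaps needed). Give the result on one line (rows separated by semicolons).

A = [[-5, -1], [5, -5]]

Forward elimination:
R2 <- R2 - (-1)*R1:  [  0  -6 ]
Row echelon form:
[ -5  -1 ]
[  0  -6 ]

REF = [-5 -1; 0 -6]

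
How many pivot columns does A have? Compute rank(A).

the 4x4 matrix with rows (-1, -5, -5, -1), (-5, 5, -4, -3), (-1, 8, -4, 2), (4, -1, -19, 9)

Row reduction:
R2 <- R2 - (5)*R1:  [  0  30  21   2 ]
R3 <- R3 - (1)*R1:  [  0  13   1   3 ]
R4 <- R4 - (-4)*R1:  [   0  -21  -39    5 ]
R3 <- R3 - (13/30)*R2:  [      0       0  -81/10   32/15 ]
R4 <- R4 - (-7/10)*R2:  [       0        0  -243/10     32/5 ]
R4 <- R4 - (3)*R3:  [ 0  0  0  0 ]
Row echelon form:
[ -1  -5      -5     -1 ]
[  0  30      21      2 ]
[  0   0  -81/10  32/15 ]
[  0   0       0      0 ]
Nonzero rows / pivot columns: 3

rank(A) = 3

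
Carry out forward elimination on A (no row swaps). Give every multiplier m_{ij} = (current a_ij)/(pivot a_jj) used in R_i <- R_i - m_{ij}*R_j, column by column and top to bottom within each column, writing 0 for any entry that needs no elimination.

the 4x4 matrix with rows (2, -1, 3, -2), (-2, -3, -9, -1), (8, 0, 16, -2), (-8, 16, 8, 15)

multipliers: -1, 4, -4, -1, -3, -1

Forward elimination:
R2 <- R2 - (-1)*R1:  [  0  -4  -6  -3 ]
R3 <- R3 - (4)*R1:  [ 0  4  4  6 ]
R4 <- R4 - (-4)*R1:  [  0  12  20   7 ]
R3 <- R3 - (-1)*R2:  [  0   0  -2   3 ]
R4 <- R4 - (-3)*R2:  [  0   0   2  -2 ]
R4 <- R4 - (-1)*R3:  [ 0  0  0  1 ]
Multipliers (in order of application): m_{21} = -1, m_{31} = 4, m_{41} = -4, m_{32} = -1, m_{42} = -3, m_{43} = -1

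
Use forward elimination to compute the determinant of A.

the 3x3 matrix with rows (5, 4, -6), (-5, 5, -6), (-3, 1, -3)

Forward elimination:
R2 <- R2 - (-1)*R1:  [   0    9  -12 ]
R3 <- R3 - (-3/5)*R1:  [     0   17/5  -33/5 ]
R3 <- R3 - (17/45)*R2:  [      0       0  -31/15 ]
Upper-triangular form:
[ 5  4      -6 ]
[ 0  9     -12 ]
[ 0  0  -31/15 ]
det(A) = (-1)^0 * (5) * (9) * (-31/15) = -93  (0 row swaps -> sign +1)

det(A) = -93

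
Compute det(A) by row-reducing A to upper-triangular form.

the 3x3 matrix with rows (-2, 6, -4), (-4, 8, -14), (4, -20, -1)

Forward elimination:
R2 <- R2 - (2)*R1:  [  0  -4  -6 ]
R3 <- R3 - (-2)*R1:  [  0  -8  -9 ]
R3 <- R3 - (2)*R2:  [ 0  0  3 ]
Upper-triangular form:
[ -2   6  -4 ]
[  0  -4  -6 ]
[  0   0   3 ]
det(A) = (-1)^0 * (-2) * (-4) * (3) = 24  (0 row swaps -> sign +1)

det(A) = 24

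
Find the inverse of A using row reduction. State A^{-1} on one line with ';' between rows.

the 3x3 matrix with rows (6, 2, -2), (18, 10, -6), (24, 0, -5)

Gauss-Jordan on [A | I]:
R1 <- (1/6)*R1:  [    1   1/3  -1/3  |   1/6     0     0 ]
R2 <- R2 - (18)*R1:  [  0   4   0  |  -3   1   0 ]
R3 <- R3 - (24)*R1:  [  0  -8   3  |  -4   0   1 ]
R2 <- (1/4)*R2:  [    0     1     0  |  -3/4   1/4     0 ]
R1 <- R1 - (1/3)*R2:  [     1      0   -1/3  |   5/12  -1/12      0 ]
R3 <- R3 - (-8)*R2:  [   0    0    3  |  -10    2    1 ]
R3 <- (1/3)*R3:  [     0      0      1  |  -10/3    2/3    1/3 ]
R1 <- R1 - (-1/3)*R3:  [      1       0       0  |  -25/36    5/36     1/9 ]
Right block of [I | A^{-1}] is the inverse:
[ -25/36  5/36  1/9 ]
[   -3/4   1/4    0 ]
[  -10/3   2/3  1/3 ]

inverse = [-25/36 5/36 1/9; -3/4 1/4 0; -10/3 2/3 1/3]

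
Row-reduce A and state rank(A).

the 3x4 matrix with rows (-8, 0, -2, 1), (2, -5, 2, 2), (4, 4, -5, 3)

rank(A) = 3

Row reduction:
R2 <- R2 - (-1/4)*R1:  [   0   -5  3/2  9/4 ]
R3 <- R3 - (-1/2)*R1:  [   0    4   -6  7/2 ]
R3 <- R3 - (-4/5)*R2:  [     0      0  -24/5  53/10 ]
Row echelon form:
[ -8   0     -2      1 ]
[  0  -5    3/2    9/4 ]
[  0   0  -24/5  53/10 ]
Nonzero rows / pivot columns: 3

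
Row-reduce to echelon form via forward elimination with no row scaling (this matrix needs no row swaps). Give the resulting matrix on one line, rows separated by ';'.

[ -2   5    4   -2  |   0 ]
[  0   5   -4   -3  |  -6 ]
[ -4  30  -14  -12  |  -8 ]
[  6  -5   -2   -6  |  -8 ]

REF = [-2 5 4 -2 0; 0 5 -4 -3 -6; 0 0 -6 4 16; 0 0 0 6 52]

Forward elimination:
R3 <- R3 - (2)*R1:  [   0   20  -22   -8   -8 ]
R4 <- R4 - (-3)*R1:  [   0   10   10  -12   -8 ]
R3 <- R3 - (4)*R2:  [  0   0  -6   4  16 ]
R4 <- R4 - (2)*R2:  [  0   0  18  -6   4 ]
R4 <- R4 - (-3)*R3:  [  0   0   0   6  52 ]
Row echelon form:
[ -2  5   4  -2  |   0 ]
[  0  5  -4  -3  |  -6 ]
[  0  0  -6   4  |  16 ]
[  0  0   0   6  |  52 ]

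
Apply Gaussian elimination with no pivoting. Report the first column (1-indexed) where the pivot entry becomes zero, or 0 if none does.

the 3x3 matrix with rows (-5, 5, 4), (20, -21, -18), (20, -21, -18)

first zero-pivot column = 3

Naive forward elimination:
R2 <- R2 - (-4)*R1:  [  0  -1  -2 ]
R3 <- R3 - (-4)*R1:  [  0  -1  -2 ]
R3 <- R3 - (1)*R2:  [ 0  0  0 ]
Matrix at this point:
[ -5   5   4 ]
[  0  -1  -2 ]
[  0   0   0 ]
Pivot entry (3,3) in the last row is zero and there are no rows below to swap with -> zero pivot in column 3 (A is singular).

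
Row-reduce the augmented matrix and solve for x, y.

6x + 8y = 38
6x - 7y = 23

(5, 1)

Forward elimination on [A|b]:
R2 <- R2 - (1)*R1:  [   0  -15  -15 ]
Row echelon form:
[ 6    8  |   38 ]
[ 0  -15  |  -15 ]
Back-substitution:
y = (-15) / -15 = 1
x = (38 - (8)*(1)) / 6 = 5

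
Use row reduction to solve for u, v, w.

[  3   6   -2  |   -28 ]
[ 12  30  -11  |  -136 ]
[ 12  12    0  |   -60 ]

Forward elimination on [A|b]:
R2 <- R2 - (4)*R1:  [   0    6   -3  -24 ]
R3 <- R3 - (4)*R1:  [   0  -12    8   52 ]
R3 <- R3 - (-2)*R2:  [ 0  0  2  4 ]
Row echelon form:
[ 3  6  -2  |  -28 ]
[ 0  6  -3  |  -24 ]
[ 0  0   2  |    4 ]
Back-substitution:
w = (4) / 2 = 2
v = (-24 - (-3)*(2)) / 6 = -3
u = (-28 - (6)*(-3) - (-2)*(2)) / 3 = -2

(-2, -3, 2)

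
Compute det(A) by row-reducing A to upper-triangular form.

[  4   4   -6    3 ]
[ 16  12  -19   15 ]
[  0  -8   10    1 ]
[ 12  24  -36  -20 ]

det(A) = 240

Forward elimination:
R2 <- R2 - (4)*R1:  [  0  -4   5   3 ]
R4 <- R4 - (3)*R1:  [   0   12  -18  -29 ]
R3 <- R3 - (2)*R2:  [  0   0   0  -5 ]
R4 <- R4 - (-3)*R2:  [   0    0   -3  -20 ]
R3 <-> R4   (pivot in column 3 was zero)
[ 4   4  -6    3 ]
[ 0  -4   5    3 ]
[ 0   0  -3  -20 ]
[ 0   0   0   -5 ]
Upper-triangular form:
[ 4   4  -6    3 ]
[ 0  -4   5    3 ]
[ 0   0  -3  -20 ]
[ 0   0   0   -5 ]
det(A) = (-1)^1 * (4) * (-4) * (-3) * (-5) = 240  (1 row swap -> sign -1)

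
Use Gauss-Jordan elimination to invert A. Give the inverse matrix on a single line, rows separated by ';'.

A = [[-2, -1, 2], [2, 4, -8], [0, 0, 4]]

inverse = [-2/3 -1/6 0; 1/3 1/3 1/2; 0 0 1/4]

Gauss-Jordan on [A | I]:
R1 <- (1/-2)*R1:  [    1   1/2    -1  |  -1/2     0     0 ]
R2 <- R2 - (2)*R1:  [  0   3  -6  |   1   1   0 ]
R2 <- (1/3)*R2:  [   0    1   -2  |  1/3  1/3    0 ]
R1 <- R1 - (1/2)*R2:  [    1     0     0  |  -2/3  -1/6     0 ]
R3 <- (1/4)*R3:  [   0    0    1  |    0    0  1/4 ]
R2 <- R2 - (-2)*R3:  [   0    1    0  |  1/3  1/3  1/2 ]
Right block of [I | A^{-1}] is the inverse:
[ -2/3  -1/6    0 ]
[  1/3   1/3  1/2 ]
[    0     0  1/4 ]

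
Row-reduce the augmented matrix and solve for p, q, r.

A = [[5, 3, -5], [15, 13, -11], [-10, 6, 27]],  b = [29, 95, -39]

Forward elimination on [A|b]:
R2 <- R2 - (3)*R1:  [ 0  4  4  8 ]
R3 <- R3 - (-2)*R1:  [  0  12  17  19 ]
R3 <- R3 - (3)*R2:  [  0   0   5  -5 ]
Row echelon form:
[ 5  3  -5  |  29 ]
[ 0  4   4  |   8 ]
[ 0  0   5  |  -5 ]
Back-substitution:
r = (-5) / 5 = -1
q = (8 - (4)*(-1)) / 4 = 3
p = (29 - (3)*(3) - (-5)*(-1)) / 5 = 3

(3, 3, -1)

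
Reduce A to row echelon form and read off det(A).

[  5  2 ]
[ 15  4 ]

det(A) = -10

Forward elimination:
R2 <- R2 - (3)*R1:  [  0  -2 ]
Upper-triangular form:
[ 5   2 ]
[ 0  -2 ]
det(A) = (-1)^0 * (5) * (-2) = -10  (0 row swaps -> sign +1)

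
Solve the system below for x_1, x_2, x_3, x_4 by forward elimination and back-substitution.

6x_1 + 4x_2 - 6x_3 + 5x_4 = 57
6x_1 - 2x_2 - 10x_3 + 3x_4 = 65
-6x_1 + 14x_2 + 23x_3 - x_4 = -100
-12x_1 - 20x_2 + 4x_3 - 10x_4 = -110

Forward elimination on [A|b]:
R2 <- R2 - (1)*R1:  [  0  -6  -4  -2   8 ]
R3 <- R3 - (-1)*R1:  [   0   18   17    4  -43 ]
R4 <- R4 - (-2)*R1:  [   0  -12   -8    0    4 ]
R3 <- R3 - (-3)*R2:  [   0    0    5   -2  -19 ]
R4 <- R4 - (2)*R2:  [   0    0    0    4  -12 ]
Row echelon form:
[ 6   4  -6   5  |   57 ]
[ 0  -6  -4  -2  |    8 ]
[ 0   0   5  -2  |  -19 ]
[ 0   0   0   4  |  -12 ]
Back-substitution:
x_4 = (-12) / 4 = -3
x_3 = (-19 - (-2)*(-3)) / 5 = -5
x_2 = (8 - (-4)*(-5) - (-2)*(-3)) / -6 = 3
x_1 = (57 - (4)*(3) - (-6)*(-5) - (5)*(-3)) / 6 = 5

(5, 3, -5, -3)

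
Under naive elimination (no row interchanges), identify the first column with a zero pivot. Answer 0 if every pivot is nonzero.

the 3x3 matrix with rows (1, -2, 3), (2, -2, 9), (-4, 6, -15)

first zero-pivot column = 3

Naive forward elimination:
R2 <- R2 - (2)*R1:  [ 0  2  3 ]
R3 <- R3 - (-4)*R1:  [  0  -2  -3 ]
R3 <- R3 - (-1)*R2:  [ 0  0  0 ]
Matrix at this point:
[ 1  -2  3 ]
[ 0   2  3 ]
[ 0   0  0 ]
Pivot entry (3,3) in the last row is zero and there are no rows below to swap with -> zero pivot in column 3 (A is singular).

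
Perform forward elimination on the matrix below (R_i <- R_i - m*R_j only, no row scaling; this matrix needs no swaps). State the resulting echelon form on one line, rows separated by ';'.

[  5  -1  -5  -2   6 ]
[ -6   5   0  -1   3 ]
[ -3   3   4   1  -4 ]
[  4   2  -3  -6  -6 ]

REF = [5 -1 -5 -2 6; 0 19/5 -6 -17/5 51/5; 0 0 91/19 37/19 -130/19; 0 0 0 -373/91 -74/7]

Forward elimination:
R2 <- R2 - (-6/5)*R1:  [     0   19/5     -6  -17/5   51/5 ]
R3 <- R3 - (-3/5)*R1:  [    0  12/5     1  -1/5  -2/5 ]
R4 <- R4 - (4/5)*R1:  [     0   14/5      1  -22/5  -54/5 ]
R3 <- R3 - (12/19)*R2:  [       0        0    91/19    37/19  -130/19 ]
R4 <- R4 - (14/19)*R2:  [       0        0   103/19   -36/19  -348/19 ]
R4 <- R4 - (103/91)*R3:  [       0        0        0  -373/91    -74/7 ]
Row echelon form:
[ 5    -1     -5       -2        6 ]
[ 0  19/5     -6    -17/5     51/5 ]
[ 0     0  91/19    37/19  -130/19 ]
[ 0     0      0  -373/91    -74/7 ]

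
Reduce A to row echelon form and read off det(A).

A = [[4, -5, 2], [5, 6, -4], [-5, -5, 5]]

det(A) = 75

Forward elimination:
R2 <- R2 - (5/4)*R1:  [     0   49/4  -13/2 ]
R3 <- R3 - (-5/4)*R1:  [     0  -45/4   15/2 ]
R3 <- R3 - (-45/49)*R2:  [     0      0  75/49 ]
Upper-triangular form:
[ 4    -5      2 ]
[ 0  49/4  -13/2 ]
[ 0     0  75/49 ]
det(A) = (-1)^0 * (4) * (49/4) * (75/49) = 75  (0 row swaps -> sign +1)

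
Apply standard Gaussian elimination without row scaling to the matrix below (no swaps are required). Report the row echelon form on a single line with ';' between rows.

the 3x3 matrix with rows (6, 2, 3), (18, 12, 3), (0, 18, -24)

Forward elimination:
R2 <- R2 - (3)*R1:  [  0   6  -6 ]
R3 <- R3 - (3)*R2:  [  0   0  -6 ]
Row echelon form:
[ 6  2   3 ]
[ 0  6  -6 ]
[ 0  0  -6 ]

REF = [6 2 3; 0 6 -6; 0 0 -6]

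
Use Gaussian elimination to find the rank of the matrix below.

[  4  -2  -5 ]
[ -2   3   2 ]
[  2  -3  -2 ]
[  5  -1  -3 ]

rank(A) = 3

Row reduction:
R2 <- R2 - (-1/2)*R1:  [    0     2  -1/2 ]
R3 <- R3 - (1/2)*R1:  [   0   -2  1/2 ]
R4 <- R4 - (5/4)*R1:  [    0   3/2  13/4 ]
R3 <- R3 - (-1)*R2:  [ 0  0  0 ]
R4 <- R4 - (3/4)*R2:  [    0     0  29/8 ]
R3 <-> R4   (pivot in column 3 was zero)
[ 4  -2    -5 ]
[ 0   2  -1/2 ]
[ 0   0  29/8 ]
[ 0   0     0 ]
Row echelon form:
[ 4  -2    -5 ]
[ 0   2  -1/2 ]
[ 0   0  29/8 ]
[ 0   0     0 ]
Nonzero rows / pivot columns: 3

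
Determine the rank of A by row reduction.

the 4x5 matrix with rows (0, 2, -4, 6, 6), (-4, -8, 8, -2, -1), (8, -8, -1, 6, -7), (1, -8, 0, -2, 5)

rank(A) = 4

Row reduction:
R1 <-> R2   (pivot in column 1 was zero)
[ -4  -8   8  -2  -1 ]
[  0   2  -4   6   6 ]
[  8  -8  -1   6  -7 ]
[  1  -8   0  -2   5 ]
R3 <- R3 - (-2)*R1:  [   0  -24   15    2   -9 ]
R4 <- R4 - (-1/4)*R1:  [    0   -10     2  -5/2  19/4 ]
R3 <- R3 - (-12)*R2:  [   0    0  -33   74   63 ]
R4 <- R4 - (-5)*R2:  [     0      0    -18   55/2  139/4 ]
R4 <- R4 - (6/11)*R3:  [       0        0        0  -283/22    17/44 ]
Row echelon form:
[ -4  -8    8       -2     -1 ]
[  0   2   -4        6      6 ]
[  0   0  -33       74     63 ]
[  0   0    0  -283/22  17/44 ]
Nonzero rows / pivot columns: 4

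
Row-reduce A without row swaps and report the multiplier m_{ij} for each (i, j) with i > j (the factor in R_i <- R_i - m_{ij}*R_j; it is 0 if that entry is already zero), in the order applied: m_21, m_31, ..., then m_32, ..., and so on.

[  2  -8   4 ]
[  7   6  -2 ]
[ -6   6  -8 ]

multipliers: 7/2, -3, -9/17

Forward elimination:
R2 <- R2 - (7/2)*R1:  [   0   34  -16 ]
R3 <- R3 - (-3)*R1:  [   0  -18    4 ]
R3 <- R3 - (-9/17)*R2:  [      0       0  -76/17 ]
Multipliers (in order of application): m_{21} = 7/2, m_{31} = -3, m_{32} = -9/17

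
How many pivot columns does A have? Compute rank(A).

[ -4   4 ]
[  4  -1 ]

Row reduction:
R2 <- R2 - (-1)*R1:  [ 0  3 ]
Row echelon form:
[ -4  4 ]
[  0  3 ]
Nonzero rows / pivot columns: 2

rank(A) = 2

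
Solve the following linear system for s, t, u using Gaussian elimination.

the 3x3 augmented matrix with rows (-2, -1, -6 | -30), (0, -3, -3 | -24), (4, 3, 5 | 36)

(1, 4, 4)

Forward elimination on [A|b]:
R3 <- R3 - (-2)*R1:  [   0    1   -7  -24 ]
R3 <- R3 - (-1/3)*R2:  [   0    0   -8  -32 ]
Row echelon form:
[ -2  -1  -6  |  -30 ]
[  0  -3  -3  |  -24 ]
[  0   0  -8  |  -32 ]
Back-substitution:
u = (-32) / -8 = 4
t = (-24 - (-3)*(4)) / -3 = 4
s = (-30 - (-1)*(4) - (-6)*(4)) / -2 = 1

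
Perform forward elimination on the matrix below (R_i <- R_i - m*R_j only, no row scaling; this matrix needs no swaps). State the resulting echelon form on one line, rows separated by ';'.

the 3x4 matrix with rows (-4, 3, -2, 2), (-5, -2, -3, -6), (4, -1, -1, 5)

Forward elimination:
R2 <- R2 - (5/4)*R1:  [     0  -23/4   -1/2  -17/2 ]
R3 <- R3 - (-1)*R1:  [  0   2  -3   7 ]
R3 <- R3 - (-8/23)*R2:  [      0       0  -73/23   93/23 ]
Row echelon form:
[ -4      3      -2      2 ]
[  0  -23/4    -1/2  -17/2 ]
[  0      0  -73/23  93/23 ]

REF = [-4 3 -2 2; 0 -23/4 -1/2 -17/2; 0 0 -73/23 93/23]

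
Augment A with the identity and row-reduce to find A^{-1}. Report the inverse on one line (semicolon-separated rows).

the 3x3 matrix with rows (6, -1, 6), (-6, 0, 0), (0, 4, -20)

Gauss-Jordan on [A | I]:
R1 <- (1/6)*R1:  [    1  -1/6     1  |   1/6     0     0 ]
R2 <- R2 - (-6)*R1:  [  0  -1   6  |   1   1   0 ]
R2 <- (1/-1)*R2:  [  0   1  -6  |  -1  -1   0 ]
R1 <- R1 - (-1/6)*R2:  [    1     0     0  |     0  -1/6     0 ]
R3 <- R3 - (4)*R2:  [ 0  0  4  |  4  4  1 ]
R3 <- (1/4)*R3:  [   0    0    1  |    1    1  1/4 ]
R2 <- R2 - (-6)*R3:  [   0    1    0  |    5    5  3/2 ]
Right block of [I | A^{-1}] is the inverse:
[ 0  -1/6    0 ]
[ 5     5  3/2 ]
[ 1     1  1/4 ]

inverse = [0 -1/6 0; 5 5 3/2; 1 1 1/4]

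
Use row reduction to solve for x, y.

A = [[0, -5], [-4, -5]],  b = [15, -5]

(5, -3)

Forward elimination on [A|b]:
R1 <-> R2   (pivot in column 1 was zero)
[ -4  -5  -5 ]
[  0  -5  15 ]
Row echelon form:
[ -4  -5  |  -5 ]
[  0  -5  |  15 ]
Back-substitution:
y = (15) / -5 = -3
x = (-5 - (-5)*(-3)) / -4 = 5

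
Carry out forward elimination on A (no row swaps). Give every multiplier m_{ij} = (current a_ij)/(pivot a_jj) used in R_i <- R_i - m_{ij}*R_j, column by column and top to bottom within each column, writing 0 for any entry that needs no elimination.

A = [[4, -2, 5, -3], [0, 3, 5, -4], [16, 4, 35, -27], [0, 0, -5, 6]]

multipliers: 0, 4, 0, 4, 0, 1

Forward elimination:
R2: entry in column 1 is already 0 -> m_{21} = 0 (no row operation needed)
R3 <- R3 - (4)*R1:  [   0   12   15  -15 ]
R4: entry in column 1 is already 0 -> m_{41} = 0 (no row operation needed)
R3 <- R3 - (4)*R2:  [  0   0  -5   1 ]
R4: entry in column 2 is already 0 -> m_{42} = 0 (no row operation needed)
R4 <- R4 - (1)*R3:  [ 0  0  0  5 ]
Multipliers (in order of application): m_{21} = 0, m_{31} = 4, m_{41} = 0, m_{32} = 4, m_{42} = 0, m_{43} = 1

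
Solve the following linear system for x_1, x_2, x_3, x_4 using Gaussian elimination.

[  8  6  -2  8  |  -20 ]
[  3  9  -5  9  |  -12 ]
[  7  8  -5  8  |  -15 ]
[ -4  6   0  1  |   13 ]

Forward elimination on [A|b]:
R2 <- R2 - (3/8)*R1:  [     0   27/4  -17/4      6   -9/2 ]
R3 <- R3 - (7/8)*R1:  [     0   11/4  -13/4      1    5/2 ]
R4 <- R4 - (-1/2)*R1:  [  0   9  -1   5   3 ]
R3 <- R3 - (11/27)*R2:  [      0       0  -41/27   -13/9    13/3 ]
R4 <- R4 - (4/3)*R2:  [    0     0  14/3    -3     9 ]
R4 <- R4 - (-126/41)*R3:  [       0        0        0  -305/41   915/41 ]
Row echelon form:
[ 8     6      -2        8  |     -20 ]
[ 0  27/4   -17/4        6  |    -9/2 ]
[ 0     0  -41/27    -13/9  |    13/3 ]
[ 0     0       0  -305/41  |  915/41 ]
Back-substitution:
x_4 = (915/41) / (-305/41) = -3
x_3 = (13/3 - (-13/9)*(-3)) / (-41/27) = 0
x_2 = (-9/2 - (-17/4)*(0) - (6)*(-3)) / (27/4) = 2
x_1 = (-20 - (6)*(2) - (-2)*(0) - (8)*(-3)) / 8 = -1

(-1, 2, 0, -3)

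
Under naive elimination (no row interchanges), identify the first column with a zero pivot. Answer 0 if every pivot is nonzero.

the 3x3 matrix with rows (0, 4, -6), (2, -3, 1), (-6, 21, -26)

Naive forward elimination:
Pivot entry (1,1) is zero but row 2 has 2 in column 1 -> naive elimination stops; a row interchange (e.g. R1 <-> R2) would be required here.

first zero-pivot column = 1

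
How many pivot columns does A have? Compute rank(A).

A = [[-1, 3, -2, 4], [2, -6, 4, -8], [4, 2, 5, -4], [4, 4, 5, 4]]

rank(A) = 3

Row reduction:
R2 <- R2 - (-2)*R1:  [ 0  0  0  0 ]
R3 <- R3 - (-4)*R1:  [  0  14  -3  12 ]
R4 <- R4 - (-4)*R1:  [  0  16  -3  20 ]
R2 <-> R3   (pivot in column 2 was zero)
[ -1   3  -2   4 ]
[  0  14  -3  12 ]
[  0   0   0   0 ]
[  0  16  -3  20 ]
R4 <- R4 - (8/7)*R2:  [    0     0   3/7  44/7 ]
R3 <-> R4   (pivot in column 3 was zero)
[ -1   3   -2     4 ]
[  0  14   -3    12 ]
[  0   0  3/7  44/7 ]
[  0   0    0     0 ]
Row echelon form:
[ -1   3   -2     4 ]
[  0  14   -3    12 ]
[  0   0  3/7  44/7 ]
[  0   0    0     0 ]
Nonzero rows / pivot columns: 3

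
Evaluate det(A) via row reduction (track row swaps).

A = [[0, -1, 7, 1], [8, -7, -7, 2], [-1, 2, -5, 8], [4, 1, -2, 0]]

Forward elimination:
R1 <-> R2   (pivot in column 1 was zero)
[  8  -7  -7  2 ]
[  0  -1   7  1 ]
[ -1   2  -5  8 ]
[  4   1  -2  0 ]
R3 <- R3 - (-1/8)*R1:  [     0    9/8  -47/8   33/4 ]
R4 <- R4 - (1/2)*R1:  [   0  9/2  3/2   -1 ]
R3 <- R3 - (-9/8)*R2:  [    0     0     2  75/8 ]
R4 <- R4 - (-9/2)*R2:  [   0    0   33  7/2 ]
R4 <- R4 - (33/2)*R3:  [        0         0         0  -2419/16 ]
Upper-triangular form:
[ 8  -7  -7         2 ]
[ 0  -1   7         1 ]
[ 0   0   2      75/8 ]
[ 0   0   0  -2419/16 ]
det(A) = (-1)^1 * (8) * (-1) * (2) * (-2419/16) = -2419  (1 row swap -> sign -1)

det(A) = -2419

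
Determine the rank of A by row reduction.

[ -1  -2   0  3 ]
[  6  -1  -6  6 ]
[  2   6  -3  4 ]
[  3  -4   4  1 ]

rank(A) = 4

Row reduction:
R2 <- R2 - (-6)*R1:  [   0  -13   -6   24 ]
R3 <- R3 - (-2)*R1:  [  0   2  -3  10 ]
R4 <- R4 - (-3)*R1:  [   0  -10    4   10 ]
R3 <- R3 - (-2/13)*R2:  [      0       0  -51/13  178/13 ]
R4 <- R4 - (10/13)*R2:  [       0        0   112/13  -110/13 ]
R4 <- R4 - (-112/51)*R3:  [       0        0        0  1102/51 ]
Row echelon form:
[ -1   -2       0        3 ]
[  0  -13      -6       24 ]
[  0    0  -51/13   178/13 ]
[  0    0       0  1102/51 ]
Nonzero rows / pivot columns: 4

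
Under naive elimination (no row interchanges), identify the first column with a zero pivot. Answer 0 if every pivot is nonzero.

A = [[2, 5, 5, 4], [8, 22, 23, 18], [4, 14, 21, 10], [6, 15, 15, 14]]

Naive forward elimination:
R2 <- R2 - (4)*R1:  [ 0  2  3  2 ]
R3 <- R3 - (2)*R1:  [  0   4  11   2 ]
R4 <- R4 - (3)*R1:  [ 0  0  0  2 ]
R3 <- R3 - (2)*R2:  [  0   0   5  -2 ]
All pivots nonzero; naive elimination completes without hitting a zero pivot.

first zero-pivot column = 0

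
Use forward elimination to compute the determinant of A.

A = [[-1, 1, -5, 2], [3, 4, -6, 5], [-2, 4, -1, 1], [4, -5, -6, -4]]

Forward elimination:
R2 <- R2 - (-3)*R1:  [   0    7  -21   11 ]
R3 <- R3 - (2)*R1:  [  0   2   9  -3 ]
R4 <- R4 - (-4)*R1:  [   0   -1  -26    4 ]
R3 <- R3 - (2/7)*R2:  [     0      0     15  -43/7 ]
R4 <- R4 - (-1/7)*R2:  [    0     0   -29  39/7 ]
R4 <- R4 - (-29/15)*R3:  [        0         0         0  -662/105 ]
Upper-triangular form:
[ -1  1   -5         2 ]
[  0  7  -21        11 ]
[  0  0   15     -43/7 ]
[  0  0    0  -662/105 ]
det(A) = (-1)^0 * (-1) * (7) * (15) * (-662/105) = 662  (0 row swaps -> sign +1)

det(A) = 662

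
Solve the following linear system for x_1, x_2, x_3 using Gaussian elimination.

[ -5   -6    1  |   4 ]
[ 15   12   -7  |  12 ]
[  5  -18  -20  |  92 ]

(4, -4, 0)

Forward elimination on [A|b]:
R2 <- R2 - (-3)*R1:  [  0  -6  -4  24 ]
R3 <- R3 - (-1)*R1:  [   0  -24  -19   96 ]
R3 <- R3 - (4)*R2:  [  0   0  -3   0 ]
Row echelon form:
[ -5  -6   1  |   4 ]
[  0  -6  -4  |  24 ]
[  0   0  -3  |   0 ]
Back-substitution:
x_3 = (0) / -3 = 0
x_2 = (24 - (-4)*(0)) / -6 = -4
x_1 = (4 - (-6)*(-4) - (1)*(0)) / -5 = 4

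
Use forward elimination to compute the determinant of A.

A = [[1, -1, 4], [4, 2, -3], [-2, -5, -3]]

Forward elimination:
R2 <- R2 - (4)*R1:  [   0    6  -19 ]
R3 <- R3 - (-2)*R1:  [  0  -7   5 ]
R3 <- R3 - (-7/6)*R2:  [      0       0  -103/6 ]
Upper-triangular form:
[ 1  -1       4 ]
[ 0   6     -19 ]
[ 0   0  -103/6 ]
det(A) = (-1)^0 * (1) * (6) * (-103/6) = -103  (0 row swaps -> sign +1)

det(A) = -103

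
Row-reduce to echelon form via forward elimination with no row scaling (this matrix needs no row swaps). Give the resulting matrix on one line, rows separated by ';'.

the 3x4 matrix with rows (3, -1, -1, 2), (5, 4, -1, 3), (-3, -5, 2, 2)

Forward elimination:
R2 <- R2 - (5/3)*R1:  [    0  17/3   2/3  -1/3 ]
R3 <- R3 - (-1)*R1:  [  0  -6   1   4 ]
R3 <- R3 - (-18/17)*R2:  [     0      0  29/17  62/17 ]
Row echelon form:
[ 3    -1     -1      2 ]
[ 0  17/3    2/3   -1/3 ]
[ 0     0  29/17  62/17 ]

REF = [3 -1 -1 2; 0 17/3 2/3 -1/3; 0 0 29/17 62/17]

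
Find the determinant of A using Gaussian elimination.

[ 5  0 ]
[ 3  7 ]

Forward elimination:
R2 <- R2 - (3/5)*R1:  [ 0  7 ]
Upper-triangular form:
[ 5  0 ]
[ 0  7 ]
det(A) = (-1)^0 * (5) * (7) = 35  (0 row swaps -> sign +1)

det(A) = 35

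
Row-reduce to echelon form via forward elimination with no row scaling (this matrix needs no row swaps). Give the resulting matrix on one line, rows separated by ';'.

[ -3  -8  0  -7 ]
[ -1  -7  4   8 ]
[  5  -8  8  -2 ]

REF = [-3 -8 0 -7; 0 -13/3 4 31/3; 0 0 -152/13 -839/13]

Forward elimination:
R2 <- R2 - (1/3)*R1:  [     0  -13/3      4   31/3 ]
R3 <- R3 - (-5/3)*R1:  [     0  -64/3      8  -41/3 ]
R3 <- R3 - (64/13)*R2:  [       0        0  -152/13  -839/13 ]
Row echelon form:
[ -3     -8        0       -7 ]
[  0  -13/3        4     31/3 ]
[  0      0  -152/13  -839/13 ]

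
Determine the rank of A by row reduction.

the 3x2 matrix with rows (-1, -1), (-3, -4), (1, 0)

rank(A) = 2

Row reduction:
R2 <- R2 - (3)*R1:  [  0  -1 ]
R3 <- R3 - (-1)*R1:  [  0  -1 ]
R3 <- R3 - (1)*R2:  [ 0  0 ]
Row echelon form:
[ -1  -1 ]
[  0  -1 ]
[  0   0 ]
Nonzero rows / pivot columns: 2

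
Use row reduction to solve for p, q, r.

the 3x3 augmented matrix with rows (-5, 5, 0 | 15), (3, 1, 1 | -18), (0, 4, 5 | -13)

(-5, -2, -1)

Forward elimination on [A|b]:
R2 <- R2 - (-3/5)*R1:  [  0   4   1  -9 ]
R3 <- R3 - (1)*R2:  [  0   0   4  -4 ]
Row echelon form:
[ -5  5  0  |  15 ]
[  0  4  1  |  -9 ]
[  0  0  4  |  -4 ]
Back-substitution:
r = (-4) / 4 = -1
q = (-9 - (1)*(-1)) / 4 = -2
p = (15 - (5)*(-2)) / -5 = -5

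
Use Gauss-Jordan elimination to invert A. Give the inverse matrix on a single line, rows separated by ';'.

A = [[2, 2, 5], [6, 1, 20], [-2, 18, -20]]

Gauss-Jordan on [A | I]:
R1 <- (1/2)*R1:  [   1    1  5/2  |  1/2    0    0 ]
R2 <- R2 - (6)*R1:  [  0  -5   5  |  -3   1   0 ]
R3 <- R3 - (-2)*R1:  [   0   20  -15  |    1    0    1 ]
R2 <- (1/-5)*R2:  [    0     1    -1  |   3/5  -1/5     0 ]
R1 <- R1 - (1)*R2:  [     1      0    7/2  |  -1/10    1/5      0 ]
R3 <- R3 - (20)*R2:  [   0    0    5  |  -11    4    1 ]
R3 <- (1/5)*R3:  [     0      0      1  |  -11/5    4/5    1/5 ]
R1 <- R1 - (7/2)*R3:  [     1      0      0  |   38/5  -13/5  -7/10 ]
R2 <- R2 - (-1)*R3:  [    0     1     0  |  -8/5   3/5   1/5 ]
Right block of [I | A^{-1}] is the inverse:
[  38/5  -13/5  -7/10 ]
[  -8/5    3/5    1/5 ]
[ -11/5    4/5    1/5 ]

inverse = [38/5 -13/5 -7/10; -8/5 3/5 1/5; -11/5 4/5 1/5]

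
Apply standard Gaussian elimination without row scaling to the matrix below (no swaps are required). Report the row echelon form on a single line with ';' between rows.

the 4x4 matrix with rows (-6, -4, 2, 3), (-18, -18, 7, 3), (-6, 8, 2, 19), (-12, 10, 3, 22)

Forward elimination:
R2 <- R2 - (3)*R1:  [  0  -6   1  -6 ]
R3 <- R3 - (1)*R1:  [  0  12   0  16 ]
R4 <- R4 - (2)*R1:  [  0  18  -1  16 ]
R3 <- R3 - (-2)*R2:  [ 0  0  2  4 ]
R4 <- R4 - (-3)*R2:  [  0   0   2  -2 ]
R4 <- R4 - (1)*R3:  [  0   0   0  -6 ]
Row echelon form:
[ -6  -4  2   3 ]
[  0  -6  1  -6 ]
[  0   0  2   4 ]
[  0   0  0  -6 ]

REF = [-6 -4 2 3; 0 -6 1 -6; 0 0 2 4; 0 0 0 -6]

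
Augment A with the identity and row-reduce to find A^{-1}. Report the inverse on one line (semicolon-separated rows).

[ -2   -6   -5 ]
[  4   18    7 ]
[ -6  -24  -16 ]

inverse = [-5/2 1/2 1; 11/24 1/24 -1/8; 1/4 -1/4 -1/4]

Gauss-Jordan on [A | I]:
R1 <- (1/-2)*R1:  [    1     3   5/2  |  -1/2     0     0 ]
R2 <- R2 - (4)*R1:  [  0   6  -3  |   2   1   0 ]
R3 <- R3 - (-6)*R1:  [  0  -6  -1  |  -3   0   1 ]
R2 <- (1/6)*R2:  [    0     1  -1/2  |   1/3   1/6     0 ]
R1 <- R1 - (3)*R2:  [    1     0     4  |  -3/2  -1/2     0 ]
R3 <- R3 - (-6)*R2:  [  0   0  -4  |  -1   1   1 ]
R3 <- (1/-4)*R3:  [    0     0     1  |   1/4  -1/4  -1/4 ]
R1 <- R1 - (4)*R3:  [    1     0     0  |  -5/2   1/2     1 ]
R2 <- R2 - (-1/2)*R3:  [     0      1      0  |  11/24   1/24   -1/8 ]
Right block of [I | A^{-1}] is the inverse:
[  -5/2   1/2     1 ]
[ 11/24  1/24  -1/8 ]
[   1/4  -1/4  -1/4 ]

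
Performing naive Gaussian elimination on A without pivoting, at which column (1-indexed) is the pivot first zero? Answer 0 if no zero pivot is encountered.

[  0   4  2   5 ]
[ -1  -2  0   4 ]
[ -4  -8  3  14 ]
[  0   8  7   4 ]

Naive forward elimination:
Pivot entry (1,1) is zero but row 2 has -1 in column 1 -> naive elimination stops; a row interchange (e.g. R1 <-> R2) would be required here.

first zero-pivot column = 1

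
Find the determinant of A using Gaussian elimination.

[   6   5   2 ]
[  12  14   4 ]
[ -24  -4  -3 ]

Forward elimination:
R2 <- R2 - (2)*R1:  [ 0  4  0 ]
R3 <- R3 - (-4)*R1:  [  0  16   5 ]
R3 <- R3 - (4)*R2:  [ 0  0  5 ]
Upper-triangular form:
[ 6  5  2 ]
[ 0  4  0 ]
[ 0  0  5 ]
det(A) = (-1)^0 * (6) * (4) * (5) = 120  (0 row swaps -> sign +1)

det(A) = 120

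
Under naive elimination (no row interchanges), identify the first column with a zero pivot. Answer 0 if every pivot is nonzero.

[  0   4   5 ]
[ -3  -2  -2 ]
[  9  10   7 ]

first zero-pivot column = 1

Naive forward elimination:
Pivot entry (1,1) is zero but row 2 has -3 in column 1 -> naive elimination stops; a row interchange (e.g. R1 <-> R2) would be required here.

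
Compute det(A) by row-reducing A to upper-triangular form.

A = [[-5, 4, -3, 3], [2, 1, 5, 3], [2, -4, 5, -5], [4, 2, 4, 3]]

det(A) = 279

Forward elimination:
R2 <- R2 - (-2/5)*R1:  [    0  13/5  19/5  21/5 ]
R3 <- R3 - (-2/5)*R1:  [     0  -12/5   19/5  -19/5 ]
R4 <- R4 - (-4/5)*R1:  [    0  26/5   8/5  27/5 ]
R3 <- R3 - (-12/13)*R2:  [     0      0  95/13   1/13 ]
R4 <- R4 - (2)*R2:  [  0   0  -6  -3 ]
R4 <- R4 - (-78/95)*R3:  [       0        0        0  -279/95 ]
Upper-triangular form:
[ -5     4     -3        3 ]
[  0  13/5   19/5     21/5 ]
[  0     0  95/13     1/13 ]
[  0     0      0  -279/95 ]
det(A) = (-1)^0 * (-5) * (13/5) * (95/13) * (-279/95) = 279  (0 row swaps -> sign +1)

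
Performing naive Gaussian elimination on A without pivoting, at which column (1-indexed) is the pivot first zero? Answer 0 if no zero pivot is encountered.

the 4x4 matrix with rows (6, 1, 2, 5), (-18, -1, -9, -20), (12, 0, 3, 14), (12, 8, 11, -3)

first zero-pivot column = 0

Naive forward elimination:
R2 <- R2 - (-3)*R1:  [  0   2  -3  -5 ]
R3 <- R3 - (2)*R1:  [  0  -2  -1   4 ]
R4 <- R4 - (2)*R1:  [   0    6    7  -13 ]
R3 <- R3 - (-1)*R2:  [  0   0  -4  -1 ]
R4 <- R4 - (3)*R2:  [  0   0  16   2 ]
R4 <- R4 - (-4)*R3:  [  0   0   0  -2 ]
All pivots nonzero; naive elimination completes without hitting a zero pivot.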